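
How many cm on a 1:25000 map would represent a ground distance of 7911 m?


map_cm = 7911 * 100 / 25000 = 31.644 cm ≈ 31.64 cm

31.64 cm


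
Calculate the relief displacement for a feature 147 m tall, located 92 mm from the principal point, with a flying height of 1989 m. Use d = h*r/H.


d = h * r / H = 147 * 92 / 1989 = 6.8 mm

6.8 mm


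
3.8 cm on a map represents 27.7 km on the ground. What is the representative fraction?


ground = 27.7 km = 2770000 cm; RF denominator = ground / map = 2770000 / 3.8 ≈ 728947; RF = 1:728947

1:728947


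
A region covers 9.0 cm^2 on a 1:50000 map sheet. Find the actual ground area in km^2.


ground_area = 9.0 * (50000/100)^2 = 2250000.0 m^2 = 2.25 km^2

2.25 km^2


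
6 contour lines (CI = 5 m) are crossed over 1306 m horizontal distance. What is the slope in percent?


elevation change = 6 * 5 = 30 m
slope = 30 / 1306 * 100 = 2.3%

2.3%


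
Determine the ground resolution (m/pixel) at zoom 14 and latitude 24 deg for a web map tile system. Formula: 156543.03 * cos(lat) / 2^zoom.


res = 156543.03 * cos(24) / 2^14 = 156543.03 * 0.91354546 / 16384 = 8.73 m/pixel

8.73 m/pixel


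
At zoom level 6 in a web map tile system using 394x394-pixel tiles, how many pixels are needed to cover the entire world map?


tiles per axis = 2^6 = 64
total tiles = 64^2 = 4096
pixels per axis = 64 * 394 = 25216
total pixels = 25216^2 = 635846656

635846656 pixels


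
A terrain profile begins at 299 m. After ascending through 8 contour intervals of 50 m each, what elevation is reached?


elevation = 299 + 8 * 50 = 699 m

699 m


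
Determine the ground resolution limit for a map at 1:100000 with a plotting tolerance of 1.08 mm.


ground = 1.08 mm * 100000 / 1000 = 108.0 m

108.0 m


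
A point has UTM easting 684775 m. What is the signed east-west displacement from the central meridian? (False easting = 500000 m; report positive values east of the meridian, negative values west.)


displacement = 684775 - 500000 = 184775 m

184775 m


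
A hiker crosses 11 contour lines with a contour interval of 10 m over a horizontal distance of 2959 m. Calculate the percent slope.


elevation change = 11 * 10 = 110 m
slope = 110 / 2959 * 100 = 3.7%

3.7%


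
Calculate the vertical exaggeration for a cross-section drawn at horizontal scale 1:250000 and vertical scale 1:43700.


VE = horizontal_scale / vertical_scale = 250000 / 43700 ≈ 5.7

5.7x


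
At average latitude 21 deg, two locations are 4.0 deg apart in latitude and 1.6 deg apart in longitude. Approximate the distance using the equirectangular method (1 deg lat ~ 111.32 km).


dlat_km = 4.0 * 111.32 = 445.28
dlon_km = 1.6 * 111.32 * cos(21) ≈ 166.282
dist = sqrt(445.28^2 + 166.282^2) ≈ 475.3 km

475.3 km


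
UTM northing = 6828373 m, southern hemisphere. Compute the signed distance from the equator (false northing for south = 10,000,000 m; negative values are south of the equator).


For southern: actual = 6828373 - 10000000 = -3171627 m

-3171627 m


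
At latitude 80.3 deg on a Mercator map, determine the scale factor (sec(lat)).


SF = 1 / cos(80.3) = 1 / 0.168489 = 5.935

5.935


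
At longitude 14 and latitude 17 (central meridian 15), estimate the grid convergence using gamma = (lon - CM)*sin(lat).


gamma = (14 - 15) * sin(17) = -1 * 0.292372 = -0.292 degrees

-0.292 degrees


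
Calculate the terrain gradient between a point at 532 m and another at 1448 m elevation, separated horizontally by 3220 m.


gradient = (1448 - 532) / 3220 = 916 / 3220 = 0.2845

0.2845


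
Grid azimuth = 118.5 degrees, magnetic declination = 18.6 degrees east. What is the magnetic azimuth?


magnetic azimuth = grid azimuth - declination (east +ve)
mag_az = 118.5 - 18.6 = 99.9 degrees

99.9 degrees


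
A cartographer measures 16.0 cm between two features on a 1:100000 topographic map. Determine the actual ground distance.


ground = 16.0 cm * 100000 / 100 = 16000.0 m = 16.0 km

16.0 km


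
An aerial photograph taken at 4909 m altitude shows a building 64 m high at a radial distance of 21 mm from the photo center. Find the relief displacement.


d = h * r / H = 64 * 21 / 4909 = 0.27 mm

0.27 mm


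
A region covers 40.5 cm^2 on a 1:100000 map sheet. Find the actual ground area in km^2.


ground_area = 40.5 * (100000/100)^2 = 40500000.0 m^2 = 40.5 km^2

40.5 km^2


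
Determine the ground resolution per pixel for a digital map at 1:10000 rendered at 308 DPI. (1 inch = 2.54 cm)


pixel_cm = 2.54 / 308 ≈ 0.008247 cm
ground = pixel_cm * 10000 / 100 = 2.54 * 10000 / (308 * 100) = 25400 / 30800 ≈ 0.82 m

0.82 m


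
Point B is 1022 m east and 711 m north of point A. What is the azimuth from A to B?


az = atan2(1022, 711) = 55.2 deg
adjusted to 0-360: 55.2 degrees

55.2 degrees


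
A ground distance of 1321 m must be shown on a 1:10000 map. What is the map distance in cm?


map_cm = 1321 * 100 / 10000 = 13.21 cm

13.21 cm


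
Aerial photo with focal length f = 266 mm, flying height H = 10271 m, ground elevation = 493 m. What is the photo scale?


scale = f / (H - h) = 266 mm / 9778 m = 266 / 9778000 = 1:36759

1:36759


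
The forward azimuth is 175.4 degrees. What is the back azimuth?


back azimuth = (175.4 + 180) mod 360 = 355.4 degrees

355.4 degrees


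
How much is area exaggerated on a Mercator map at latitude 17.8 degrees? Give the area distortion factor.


area_distortion = 1/cos^2(17.8) = 1.103

1.103


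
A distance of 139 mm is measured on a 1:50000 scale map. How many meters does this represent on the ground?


ground = 139 mm * 50000 / 1000 = 6950.0 m

6950.0 m


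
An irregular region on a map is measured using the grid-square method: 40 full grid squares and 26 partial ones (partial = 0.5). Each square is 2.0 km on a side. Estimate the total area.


effective squares = 40 + 26 * 0.5 = 53.0
area = 53.0 * 4.0 = 212.0 km^2

212.0 km^2


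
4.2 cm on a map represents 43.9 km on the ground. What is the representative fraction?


ground = 43.9 km = 4390000 cm; RF denominator = ground / map = 4390000 / 4.2 ≈ 1045238; RF = 1:1045238

1:1045238


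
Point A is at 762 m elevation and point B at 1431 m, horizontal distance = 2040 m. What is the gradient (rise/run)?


gradient = (1431 - 762) / 2040 = 669 / 2040 = 0.3279

0.3279


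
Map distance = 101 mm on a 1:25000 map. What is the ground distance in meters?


ground = 101 mm * 25000 / 1000 = 2525.0 m

2525.0 m


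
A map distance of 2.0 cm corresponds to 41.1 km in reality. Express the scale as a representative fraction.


ground = 41.1 km = 4110000 cm; RF denominator = ground / map = 4110000 / 2.0 = 2055000; RF = 1:2055000

1:2055000


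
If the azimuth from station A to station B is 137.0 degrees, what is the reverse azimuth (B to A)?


back azimuth = (137.0 + 180) mod 360 = 317.0 degrees

317.0 degrees


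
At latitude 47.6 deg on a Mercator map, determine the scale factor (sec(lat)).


SF = 1 / cos(47.6) = 1 / 0.674302 = 1.483

1.483


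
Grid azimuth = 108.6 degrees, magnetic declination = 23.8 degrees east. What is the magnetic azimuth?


magnetic azimuth = grid azimuth - declination (east +ve)
mag_az = 108.6 - 23.8 = 84.8 degrees

84.8 degrees


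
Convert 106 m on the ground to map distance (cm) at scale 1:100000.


map_cm = 106 * 100 / 100000 = 0.106 cm ≈ 0.11 cm

0.11 cm


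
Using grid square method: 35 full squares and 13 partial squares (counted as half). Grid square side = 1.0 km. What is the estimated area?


effective squares = 35 + 13 * 0.5 = 41.5
area = 41.5 * 1.0 = 41.5 km^2

41.5 km^2


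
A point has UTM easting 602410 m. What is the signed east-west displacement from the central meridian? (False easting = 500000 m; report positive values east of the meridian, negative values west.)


displacement = 602410 - 500000 = 102410 m

102410 m


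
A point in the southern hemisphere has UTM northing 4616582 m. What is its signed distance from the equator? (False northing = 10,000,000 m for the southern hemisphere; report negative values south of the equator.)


For southern: actual = 4616582 - 10000000 = -5383418 m

-5383418 m


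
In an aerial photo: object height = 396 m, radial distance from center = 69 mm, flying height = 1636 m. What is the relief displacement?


d = h * r / H = 396 * 69 / 1636 = 16.7 mm

16.7 mm


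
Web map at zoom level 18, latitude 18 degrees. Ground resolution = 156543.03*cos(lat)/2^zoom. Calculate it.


res = 156543.03 * cos(18) / 2^18 = 156543.03 * 0.95105652 / 262144 = 0.57 m/pixel

0.57 m/pixel


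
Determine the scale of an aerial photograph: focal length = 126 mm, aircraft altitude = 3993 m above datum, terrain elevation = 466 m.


scale = f / (H - h) = 126 mm / 3527 m = 126 / 3527000 = 1:27992

1:27992


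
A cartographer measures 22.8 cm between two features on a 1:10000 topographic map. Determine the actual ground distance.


ground = 22.8 cm * 10000 / 100 = 2280.0 m = 2.28 km

2.28 km


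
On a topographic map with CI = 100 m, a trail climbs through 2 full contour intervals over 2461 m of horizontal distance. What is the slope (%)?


elevation change = 2 * 100 = 200 m
slope = 200 / 2461 * 100 = 8.1%

8.1%


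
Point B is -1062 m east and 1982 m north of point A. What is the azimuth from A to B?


az = atan2(-1062, 1982) = -28.2 deg
adjusted to 0-360: 331.8 degrees

331.8 degrees


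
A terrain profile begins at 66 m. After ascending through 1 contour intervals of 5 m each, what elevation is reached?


elevation = 66 + 1 * 5 = 71 m

71 m


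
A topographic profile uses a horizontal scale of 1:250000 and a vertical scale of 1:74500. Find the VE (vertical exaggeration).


VE = horizontal_scale / vertical_scale = 250000 / 74500 ≈ 3.4

3.4x


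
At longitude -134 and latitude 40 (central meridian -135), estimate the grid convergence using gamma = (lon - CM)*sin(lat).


gamma = (-134 - -135) * sin(40) = 1 * 0.642788 = 0.643 degrees

0.643 degrees


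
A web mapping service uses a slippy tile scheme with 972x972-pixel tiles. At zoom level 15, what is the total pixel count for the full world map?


tiles per axis = 2^15 = 32768
total tiles = 32768^2 = 1073741824
pixels per axis = 32768 * 972 = 31850496
total pixels = 31850496^2 = 1014454095446016

1014454095446016 pixels


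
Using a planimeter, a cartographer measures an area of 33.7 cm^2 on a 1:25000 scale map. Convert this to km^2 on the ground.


ground_area = 33.7 * (25000/100)^2 = 2106250.0 m^2 = 2.10625 km^2 ≈ 2.106 km^2

2.106 km^2


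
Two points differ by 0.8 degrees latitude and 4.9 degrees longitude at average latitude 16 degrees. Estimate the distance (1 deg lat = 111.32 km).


dlat_km = 0.8 * 111.32 = 89.056
dlon_km = 4.9 * 111.32 * cos(16) ≈ 524.337
dist = sqrt(89.056^2 + 524.337^2) ≈ 531.8 km

531.8 km


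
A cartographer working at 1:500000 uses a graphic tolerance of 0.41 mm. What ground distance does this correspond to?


ground = 0.41 mm * 500000 / 1000 = 205.0 m

205.0 m


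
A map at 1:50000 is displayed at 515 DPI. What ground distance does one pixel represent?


pixel_cm = 2.54 / 515 ≈ 0.004932 cm
ground = pixel_cm * 50000 / 100 = 2.54 * 50000 / (515 * 100) = 127000 / 51500 ≈ 2.47 m

2.47 m


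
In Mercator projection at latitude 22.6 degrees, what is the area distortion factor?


area_distortion = 1/cos^2(22.6) = 1.173

1.173


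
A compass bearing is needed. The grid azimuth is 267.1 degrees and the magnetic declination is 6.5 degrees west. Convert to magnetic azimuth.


magnetic azimuth = grid azimuth - declination (east +ve)
mag_az = 267.1 - -6.5 = 273.6 degrees

273.6 degrees


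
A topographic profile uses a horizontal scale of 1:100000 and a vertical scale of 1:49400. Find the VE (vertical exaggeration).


VE = horizontal_scale / vertical_scale = 100000 / 49400 ≈ 2.0

2.0x


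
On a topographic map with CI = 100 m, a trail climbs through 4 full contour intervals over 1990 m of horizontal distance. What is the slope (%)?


elevation change = 4 * 100 = 400 m
slope = 400 / 1990 * 100 = 20.1%

20.1%


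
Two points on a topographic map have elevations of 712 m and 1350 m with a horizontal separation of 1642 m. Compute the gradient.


gradient = (1350 - 712) / 1642 = 638 / 1642 = 0.3886

0.3886


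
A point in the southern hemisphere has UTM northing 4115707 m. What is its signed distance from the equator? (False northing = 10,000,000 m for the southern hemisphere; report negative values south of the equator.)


For southern: actual = 4115707 - 10000000 = -5884293 m

-5884293 m


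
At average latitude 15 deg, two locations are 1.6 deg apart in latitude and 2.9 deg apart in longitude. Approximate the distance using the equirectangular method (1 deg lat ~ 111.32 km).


dlat_km = 1.6 * 111.32 = 178.112
dlon_km = 2.9 * 111.32 * cos(15) ≈ 311.828
dist = sqrt(178.112^2 + 311.828^2) ≈ 359.1 km

359.1 km


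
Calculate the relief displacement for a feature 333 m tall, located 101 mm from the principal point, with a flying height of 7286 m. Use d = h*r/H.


d = h * r / H = 333 * 101 / 7286 = 4.62 mm

4.62 mm


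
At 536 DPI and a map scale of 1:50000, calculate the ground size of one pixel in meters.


pixel_cm = 2.54 / 536 ≈ 0.004739 cm
ground = pixel_cm * 50000 / 100 = 2.54 * 50000 / (536 * 100) = 127000 / 53600 ≈ 2.37 m

2.37 m


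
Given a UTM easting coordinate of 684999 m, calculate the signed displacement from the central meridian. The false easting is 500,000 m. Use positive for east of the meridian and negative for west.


displacement = 684999 - 500000 = 184999 m

184999 m


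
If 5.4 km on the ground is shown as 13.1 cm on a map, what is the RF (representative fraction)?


ground = 5.4 km = 540000 cm; RF denominator = ground / map = 540000 / 13.1 ≈ 41221; RF = 1:41221

1:41221


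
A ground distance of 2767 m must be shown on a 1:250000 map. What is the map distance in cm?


map_cm = 2767 * 100 / 250000 = 1.1068 cm ≈ 1.11 cm

1.11 cm


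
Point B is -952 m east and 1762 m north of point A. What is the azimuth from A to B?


az = atan2(-952, 1762) = -28.4 deg
adjusted to 0-360: 331.6 degrees

331.6 degrees


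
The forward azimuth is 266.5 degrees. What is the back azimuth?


back azimuth = (266.5 + 180) mod 360 = 86.5 degrees

86.5 degrees


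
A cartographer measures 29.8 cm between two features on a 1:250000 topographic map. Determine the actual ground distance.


ground = 29.8 cm * 250000 / 100 = 74500.0 m = 74.5 km

74.5 km


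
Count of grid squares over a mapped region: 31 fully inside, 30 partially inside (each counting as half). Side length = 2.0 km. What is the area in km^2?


effective squares = 31 + 30 * 0.5 = 46.0
area = 46.0 * 4.0 = 184.0 km^2

184.0 km^2


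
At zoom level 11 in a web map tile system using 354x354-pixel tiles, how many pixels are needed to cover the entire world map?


tiles per axis = 2^11 = 2048
total tiles = 2048^2 = 4194304
pixels per axis = 2048 * 354 = 724992
total pixels = 724992^2 = 525613400064

525613400064 pixels


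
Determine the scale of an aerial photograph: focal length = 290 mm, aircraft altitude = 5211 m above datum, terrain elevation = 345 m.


scale = f / (H - h) = 290 mm / 4866 m = 290 / 4866000 = 1:16779

1:16779


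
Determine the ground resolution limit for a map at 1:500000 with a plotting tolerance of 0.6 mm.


ground = 0.6 mm * 500000 / 1000 = 300.0 m

300.0 m


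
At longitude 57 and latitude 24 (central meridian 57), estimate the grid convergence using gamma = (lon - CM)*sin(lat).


gamma = (57 - 57) * sin(24) = 0 * 0.406737 = 0.0 degrees

0.0 degrees


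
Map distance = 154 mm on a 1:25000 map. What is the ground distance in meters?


ground = 154 mm * 25000 / 1000 = 3850.0 m

3850.0 m


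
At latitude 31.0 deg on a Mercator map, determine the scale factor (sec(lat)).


SF = 1 / cos(31.0) = 1 / 0.857167 = 1.167

1.167


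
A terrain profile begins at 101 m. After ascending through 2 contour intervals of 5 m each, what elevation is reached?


elevation = 101 + 2 * 5 = 111 m

111 m


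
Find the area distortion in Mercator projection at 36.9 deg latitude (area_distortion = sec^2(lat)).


area_distortion = 1/cos^2(36.9) = 1.564

1.564


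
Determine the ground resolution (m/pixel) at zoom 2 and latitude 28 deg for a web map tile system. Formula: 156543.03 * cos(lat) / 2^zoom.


res = 156543.03 * cos(28) / 2^2 = 156543.03 * 0.88294759 / 4 = 34554.82 m/pixel

34554.82 m/pixel


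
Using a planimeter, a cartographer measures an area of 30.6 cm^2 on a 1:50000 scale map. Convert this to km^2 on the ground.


ground_area = 30.6 * (50000/100)^2 = 7650000.0 m^2 = 7.65 km^2

7.65 km^2


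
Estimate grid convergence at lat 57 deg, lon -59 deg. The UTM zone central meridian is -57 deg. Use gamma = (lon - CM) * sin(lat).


gamma = (-59 - -57) * sin(57) = -2 * 0.838671 = -1.677 degrees

-1.677 degrees


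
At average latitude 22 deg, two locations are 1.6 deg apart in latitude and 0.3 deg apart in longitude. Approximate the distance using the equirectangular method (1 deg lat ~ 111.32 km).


dlat_km = 1.6 * 111.32 = 178.112
dlon_km = 0.3 * 111.32 * cos(22) ≈ 30.964
dist = sqrt(178.112^2 + 30.964^2) ≈ 180.8 km

180.8 km


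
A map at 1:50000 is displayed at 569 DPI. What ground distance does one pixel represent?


pixel_cm = 2.54 / 569 ≈ 0.004464 cm
ground = pixel_cm * 50000 / 100 = 2.54 * 50000 / (569 * 100) = 127000 / 56900 ≈ 2.23 m

2.23 m


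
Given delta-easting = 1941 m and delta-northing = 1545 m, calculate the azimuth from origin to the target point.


az = atan2(1941, 1545) = 51.5 deg
adjusted to 0-360: 51.5 degrees

51.5 degrees


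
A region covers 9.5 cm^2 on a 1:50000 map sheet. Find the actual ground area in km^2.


ground_area = 9.5 * (50000/100)^2 = 2375000.0 m^2 = 2.375 km^2

2.375 km^2


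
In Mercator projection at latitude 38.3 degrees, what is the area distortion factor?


area_distortion = 1/cos^2(38.3) = 1.624

1.624


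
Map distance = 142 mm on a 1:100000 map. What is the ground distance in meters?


ground = 142 mm * 100000 / 1000 = 14200.0 m

14200.0 m


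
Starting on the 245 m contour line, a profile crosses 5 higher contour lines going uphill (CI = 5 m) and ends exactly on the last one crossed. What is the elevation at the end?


elevation = 245 + 5 * 5 = 270 m

270 m


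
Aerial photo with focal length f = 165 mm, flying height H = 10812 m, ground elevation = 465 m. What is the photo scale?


scale = f / (H - h) = 165 mm / 10347 m = 165 / 10347000 = 1:62709

1:62709


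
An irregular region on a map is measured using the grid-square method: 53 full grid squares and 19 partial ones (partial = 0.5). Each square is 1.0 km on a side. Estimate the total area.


effective squares = 53 + 19 * 0.5 = 62.5
area = 62.5 * 1.0 = 62.5 km^2

62.5 km^2


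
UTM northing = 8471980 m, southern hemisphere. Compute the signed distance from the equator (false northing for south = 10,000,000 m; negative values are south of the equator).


For southern: actual = 8471980 - 10000000 = -1528020 m

-1528020 m


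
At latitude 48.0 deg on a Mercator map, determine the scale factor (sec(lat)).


SF = 1 / cos(48.0) = 1 / 0.669131 = 1.494

1.494


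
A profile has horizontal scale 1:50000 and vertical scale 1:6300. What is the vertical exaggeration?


VE = horizontal_scale / vertical_scale = 50000 / 6300 ≈ 7.9

7.9x


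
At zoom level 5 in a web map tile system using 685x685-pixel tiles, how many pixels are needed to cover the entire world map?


tiles per axis = 2^5 = 32
total tiles = 32^2 = 1024
pixels per axis = 32 * 685 = 21920
total pixels = 21920^2 = 480486400

480486400 pixels


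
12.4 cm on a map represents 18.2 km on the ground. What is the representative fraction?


ground = 18.2 km = 1820000 cm; RF denominator = ground / map = 1820000 / 12.4 ≈ 146774; RF = 1:146774

1:146774


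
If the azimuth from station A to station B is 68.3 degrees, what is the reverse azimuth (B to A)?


back azimuth = (68.3 + 180) mod 360 = 248.3 degrees

248.3 degrees


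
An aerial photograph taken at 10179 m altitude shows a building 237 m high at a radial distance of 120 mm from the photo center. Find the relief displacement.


d = h * r / H = 237 * 120 / 10179 = 2.79 mm

2.79 mm


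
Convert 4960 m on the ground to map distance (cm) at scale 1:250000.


map_cm = 4960 * 100 / 250000 = 1.984 cm ≈ 1.98 cm

1.98 cm


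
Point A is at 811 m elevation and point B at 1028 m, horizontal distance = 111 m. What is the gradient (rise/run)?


gradient = (1028 - 811) / 111 = 217 / 111 = 1.955

1.955


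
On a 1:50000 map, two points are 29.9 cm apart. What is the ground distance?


ground = 29.9 cm * 50000 / 100 = 14950.0 m = 14.95 km

14.95 km


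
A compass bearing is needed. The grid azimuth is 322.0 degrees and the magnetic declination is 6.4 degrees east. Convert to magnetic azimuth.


magnetic azimuth = grid azimuth - declination (east +ve)
mag_az = 322.0 - 6.4 = 315.6 degrees

315.6 degrees


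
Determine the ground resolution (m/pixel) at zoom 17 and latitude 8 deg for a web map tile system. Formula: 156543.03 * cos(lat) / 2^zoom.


res = 156543.03 * cos(8) / 2^17 = 156543.03 * 0.99026807 / 131072 = 1.18 m/pixel

1.18 m/pixel


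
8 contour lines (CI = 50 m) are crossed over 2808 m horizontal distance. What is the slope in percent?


elevation change = 8 * 50 = 400 m
slope = 400 / 2808 * 100 = 14.2%

14.2%


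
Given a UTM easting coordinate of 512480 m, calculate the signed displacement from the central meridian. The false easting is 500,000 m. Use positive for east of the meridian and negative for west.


displacement = 512480 - 500000 = 12480 m

12480 m


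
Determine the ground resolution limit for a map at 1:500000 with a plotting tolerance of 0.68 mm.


ground = 0.68 mm * 500000 / 1000 = 340.0 m

340.0 m


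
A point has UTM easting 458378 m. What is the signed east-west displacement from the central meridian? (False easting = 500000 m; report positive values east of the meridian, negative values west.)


displacement = 458378 - 500000 = -41622 m

-41622 m


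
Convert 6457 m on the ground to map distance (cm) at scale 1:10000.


map_cm = 6457 * 100 / 10000 = 64.57 cm

64.57 cm


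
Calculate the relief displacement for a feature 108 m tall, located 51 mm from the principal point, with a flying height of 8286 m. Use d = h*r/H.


d = h * r / H = 108 * 51 / 8286 = 0.66 mm

0.66 mm


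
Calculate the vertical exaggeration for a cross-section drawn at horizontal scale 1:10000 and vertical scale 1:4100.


VE = horizontal_scale / vertical_scale = 10000 / 4100 ≈ 2.4

2.4x


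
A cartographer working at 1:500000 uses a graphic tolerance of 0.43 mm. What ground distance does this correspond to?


ground = 0.43 mm * 500000 / 1000 = 215.0 m

215.0 m


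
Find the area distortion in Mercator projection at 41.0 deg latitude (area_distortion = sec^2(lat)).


area_distortion = 1/cos^2(41.0) = 1.756

1.756


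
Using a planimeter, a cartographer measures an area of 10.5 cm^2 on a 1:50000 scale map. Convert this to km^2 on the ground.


ground_area = 10.5 * (50000/100)^2 = 2625000.0 m^2 = 2.625 km^2

2.625 km^2


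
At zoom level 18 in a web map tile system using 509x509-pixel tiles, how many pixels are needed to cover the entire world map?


tiles per axis = 2^18 = 262144
total tiles = 262144^2 = 68719476736
pixels per axis = 262144 * 509 = 133431296
total pixels = 133431296^2 = 17803910752239616

17803910752239616 pixels


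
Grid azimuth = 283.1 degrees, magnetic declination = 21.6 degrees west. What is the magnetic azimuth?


magnetic azimuth = grid azimuth - declination (east +ve)
mag_az = 283.1 - -21.6 = 304.7 degrees

304.7 degrees


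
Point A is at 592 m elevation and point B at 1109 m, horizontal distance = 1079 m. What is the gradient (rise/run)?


gradient = (1109 - 592) / 1079 = 517 / 1079 = 0.4791

0.4791


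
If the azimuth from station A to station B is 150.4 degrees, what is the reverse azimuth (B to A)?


back azimuth = (150.4 + 180) mod 360 = 330.4 degrees

330.4 degrees


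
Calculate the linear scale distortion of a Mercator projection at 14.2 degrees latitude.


SF = 1 / cos(14.2) = 1 / 0.969445 = 1.032

1.032


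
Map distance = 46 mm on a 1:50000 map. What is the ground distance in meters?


ground = 46 mm * 50000 / 1000 = 2300.0 m

2300.0 m


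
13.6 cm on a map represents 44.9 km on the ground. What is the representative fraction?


ground = 44.9 km = 4490000 cm; RF denominator = ground / map = 4490000 / 13.6 ≈ 330147; RF = 1:330147

1:330147


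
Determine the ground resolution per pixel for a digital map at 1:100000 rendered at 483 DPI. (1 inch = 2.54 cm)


pixel_cm = 2.54 / 483 ≈ 0.005259 cm
ground = pixel_cm * 100000 / 100 = 2.54 * 100000 / (483 * 100) = 254000 / 48300 ≈ 5.26 m

5.26 m


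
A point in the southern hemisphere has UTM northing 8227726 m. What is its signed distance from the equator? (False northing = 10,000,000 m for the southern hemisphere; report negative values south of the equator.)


For southern: actual = 8227726 - 10000000 = -1772274 m

-1772274 m


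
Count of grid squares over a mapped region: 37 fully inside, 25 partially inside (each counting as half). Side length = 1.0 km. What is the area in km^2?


effective squares = 37 + 25 * 0.5 = 49.5
area = 49.5 * 1.0 = 49.5 km^2

49.5 km^2


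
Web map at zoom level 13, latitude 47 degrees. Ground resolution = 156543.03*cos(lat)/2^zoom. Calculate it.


res = 156543.03 * cos(47) / 2^13 = 156543.03 * 0.68199836 / 8192 = 13.03 m/pixel

13.03 m/pixel


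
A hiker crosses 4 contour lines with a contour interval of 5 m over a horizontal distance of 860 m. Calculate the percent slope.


elevation change = 4 * 5 = 20 m
slope = 20 / 860 * 100 = 2.3%

2.3%


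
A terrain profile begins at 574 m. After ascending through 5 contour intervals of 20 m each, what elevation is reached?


elevation = 574 + 5 * 20 = 674 m

674 m


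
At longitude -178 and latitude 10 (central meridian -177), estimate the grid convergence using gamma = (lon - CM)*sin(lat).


gamma = (-178 - -177) * sin(10) = -1 * 0.173648 = -0.174 degrees

-0.174 degrees


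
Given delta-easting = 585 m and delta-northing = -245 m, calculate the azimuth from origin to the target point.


az = atan2(585, -245) = 112.7 deg
adjusted to 0-360: 112.7 degrees

112.7 degrees


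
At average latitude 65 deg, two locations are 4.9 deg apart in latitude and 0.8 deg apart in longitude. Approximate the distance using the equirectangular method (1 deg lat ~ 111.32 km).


dlat_km = 4.9 * 111.32 = 545.468
dlon_km = 0.8 * 111.32 * cos(65) ≈ 37.637
dist = sqrt(545.468^2 + 37.637^2) ≈ 546.8 km

546.8 km


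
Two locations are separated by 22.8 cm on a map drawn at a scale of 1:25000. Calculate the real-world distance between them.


ground = 22.8 cm * 25000 / 100 = 5700.0 m = 5.7 km

5.7 km


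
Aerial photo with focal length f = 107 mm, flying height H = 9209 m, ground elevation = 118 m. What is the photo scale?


scale = f / (H - h) = 107 mm / 9091 m = 107 / 9091000 = 1:84963

1:84963


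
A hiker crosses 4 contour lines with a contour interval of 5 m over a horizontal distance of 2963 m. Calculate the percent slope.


elevation change = 4 * 5 = 20 m
slope = 20 / 2963 * 100 = 0.7%

0.7%


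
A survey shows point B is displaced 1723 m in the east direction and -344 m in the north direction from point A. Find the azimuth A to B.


az = atan2(1723, -344) = 101.3 deg
adjusted to 0-360: 101.3 degrees

101.3 degrees


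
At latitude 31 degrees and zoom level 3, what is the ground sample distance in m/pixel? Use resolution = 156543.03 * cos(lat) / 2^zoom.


res = 156543.03 * cos(31) / 2^3 = 156543.03 * 0.8571673 / 8 = 16772.95 m/pixel

16772.95 m/pixel


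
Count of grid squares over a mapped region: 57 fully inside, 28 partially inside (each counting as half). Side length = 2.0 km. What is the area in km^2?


effective squares = 57 + 28 * 0.5 = 71.0
area = 71.0 * 4.0 = 284.0 km^2

284.0 km^2


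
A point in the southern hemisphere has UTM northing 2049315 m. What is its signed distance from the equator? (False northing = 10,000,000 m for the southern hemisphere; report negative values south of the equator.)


For southern: actual = 2049315 - 10000000 = -7950685 m

-7950685 m


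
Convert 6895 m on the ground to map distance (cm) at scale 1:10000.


map_cm = 6895 * 100 / 10000 = 68.95 cm

68.95 cm


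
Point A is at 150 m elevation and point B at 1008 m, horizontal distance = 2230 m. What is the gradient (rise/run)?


gradient = (1008 - 150) / 2230 = 858 / 2230 = 0.3848

0.3848


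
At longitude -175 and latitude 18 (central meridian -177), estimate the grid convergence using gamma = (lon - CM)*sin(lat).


gamma = (-175 - -177) * sin(18) = 2 * 0.309017 = 0.618 degrees

0.618 degrees


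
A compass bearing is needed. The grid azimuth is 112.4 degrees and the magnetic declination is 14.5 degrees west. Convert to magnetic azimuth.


magnetic azimuth = grid azimuth - declination (east +ve)
mag_az = 112.4 - -14.5 = 126.9 degrees

126.9 degrees


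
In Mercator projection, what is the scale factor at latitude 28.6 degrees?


SF = 1 / cos(28.6) = 1 / 0.877983 = 1.139

1.139


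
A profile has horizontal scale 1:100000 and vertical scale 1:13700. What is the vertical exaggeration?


VE = horizontal_scale / vertical_scale = 100000 / 13700 ≈ 7.3

7.3x


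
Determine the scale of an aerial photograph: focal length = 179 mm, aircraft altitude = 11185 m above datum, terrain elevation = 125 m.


scale = f / (H - h) = 179 mm / 11060 m = 179 / 11060000 = 1:61788

1:61788


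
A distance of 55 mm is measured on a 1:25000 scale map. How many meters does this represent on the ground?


ground = 55 mm * 25000 / 1000 = 1375.0 m

1375.0 m


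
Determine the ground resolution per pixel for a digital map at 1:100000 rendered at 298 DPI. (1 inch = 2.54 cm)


pixel_cm = 2.54 / 298 ≈ 0.008523 cm
ground = pixel_cm * 100000 / 100 = 2.54 * 100000 / (298 * 100) = 254000 / 29800 ≈ 8.52 m

8.52 m


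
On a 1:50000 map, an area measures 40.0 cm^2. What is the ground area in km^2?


ground_area = 40.0 * (50000/100)^2 = 10000000.0 m^2 = 10.0 km^2

10.0 km^2


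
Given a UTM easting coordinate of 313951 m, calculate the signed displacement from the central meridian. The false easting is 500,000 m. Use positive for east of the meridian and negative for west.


displacement = 313951 - 500000 = -186049 m

-186049 m


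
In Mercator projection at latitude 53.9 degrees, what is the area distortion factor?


area_distortion = 1/cos^2(53.9) = 2.881

2.881


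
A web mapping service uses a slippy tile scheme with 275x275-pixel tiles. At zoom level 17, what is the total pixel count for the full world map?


tiles per axis = 2^17 = 131072
total tiles = 131072^2 = 17179869184
pixels per axis = 131072 * 275 = 36044800
total pixels = 36044800^2 = 1299227607040000

1299227607040000 pixels


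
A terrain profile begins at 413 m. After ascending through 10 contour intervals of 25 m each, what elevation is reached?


elevation = 413 + 10 * 25 = 663 m

663 m


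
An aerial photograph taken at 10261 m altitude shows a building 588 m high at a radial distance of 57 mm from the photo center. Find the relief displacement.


d = h * r / H = 588 * 57 / 10261 = 3.27 mm

3.27 mm


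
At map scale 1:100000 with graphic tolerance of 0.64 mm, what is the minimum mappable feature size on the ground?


ground = 0.64 mm * 100000 / 1000 = 64.0 m

64.0 m


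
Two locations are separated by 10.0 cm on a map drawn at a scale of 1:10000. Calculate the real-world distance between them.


ground = 10.0 cm * 10000 / 100 = 1000.0 m = 1.0 km

1.0 km


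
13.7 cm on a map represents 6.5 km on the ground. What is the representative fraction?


ground = 6.5 km = 650000 cm; RF denominator = ground / map = 650000 / 13.7 ≈ 47445; RF = 1:47445

1:47445


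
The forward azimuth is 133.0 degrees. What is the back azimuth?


back azimuth = (133.0 + 180) mod 360 = 313.0 degrees

313.0 degrees


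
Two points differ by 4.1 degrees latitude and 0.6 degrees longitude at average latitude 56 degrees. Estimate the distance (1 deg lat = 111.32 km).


dlat_km = 4.1 * 111.32 = 456.412
dlon_km = 0.6 * 111.32 * cos(56) ≈ 37.35
dist = sqrt(456.412^2 + 37.35^2) ≈ 457.9 km

457.9 km


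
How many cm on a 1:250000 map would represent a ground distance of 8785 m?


map_cm = 8785 * 100 / 250000 = 3.514 cm ≈ 3.51 cm

3.51 cm


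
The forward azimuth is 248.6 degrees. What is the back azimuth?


back azimuth = (248.6 + 180) mod 360 = 68.6 degrees

68.6 degrees


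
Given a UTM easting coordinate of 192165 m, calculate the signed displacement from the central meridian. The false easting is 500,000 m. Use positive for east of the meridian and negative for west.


displacement = 192165 - 500000 = -307835 m

-307835 m


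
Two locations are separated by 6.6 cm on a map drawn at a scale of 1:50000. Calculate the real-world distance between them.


ground = 6.6 cm * 50000 / 100 = 3300.0 m = 3.3 km

3.3 km


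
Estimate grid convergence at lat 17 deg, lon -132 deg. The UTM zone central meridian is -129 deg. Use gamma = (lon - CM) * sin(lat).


gamma = (-132 - -129) * sin(17) = -3 * 0.292372 = -0.877 degrees

-0.877 degrees


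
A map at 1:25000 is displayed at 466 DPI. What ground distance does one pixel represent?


pixel_cm = 2.54 / 466 ≈ 0.005451 cm
ground = pixel_cm * 25000 / 100 = 2.54 * 25000 / (466 * 100) = 63500 / 46600 ≈ 1.36 m

1.36 m


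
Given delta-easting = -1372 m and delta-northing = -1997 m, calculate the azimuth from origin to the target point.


az = atan2(-1372, -1997) = -145.5 deg
adjusted to 0-360: 214.5 degrees

214.5 degrees


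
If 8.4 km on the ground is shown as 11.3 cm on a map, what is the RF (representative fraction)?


ground = 8.4 km = 840000 cm; RF denominator = ground / map = 840000 / 11.3 ≈ 74336; RF = 1:74336

1:74336


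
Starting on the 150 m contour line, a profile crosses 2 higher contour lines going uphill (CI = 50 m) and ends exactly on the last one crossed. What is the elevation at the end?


elevation = 150 + 2 * 50 = 250 m

250 m


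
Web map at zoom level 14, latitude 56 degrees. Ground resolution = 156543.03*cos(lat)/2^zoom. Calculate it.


res = 156543.03 * cos(56) / 2^14 = 156543.03 * 0.5591929 / 16384 = 5.34 m/pixel

5.34 m/pixel


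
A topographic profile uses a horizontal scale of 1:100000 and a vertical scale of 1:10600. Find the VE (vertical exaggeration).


VE = horizontal_scale / vertical_scale = 100000 / 10600 ≈ 9.4

9.4x


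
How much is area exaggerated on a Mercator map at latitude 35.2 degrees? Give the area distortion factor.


area_distortion = 1/cos^2(35.2) = 1.498

1.498


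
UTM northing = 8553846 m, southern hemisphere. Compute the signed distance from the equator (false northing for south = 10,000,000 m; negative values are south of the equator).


For southern: actual = 8553846 - 10000000 = -1446154 m

-1446154 m


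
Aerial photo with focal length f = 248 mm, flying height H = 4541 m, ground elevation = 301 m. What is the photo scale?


scale = f / (H - h) = 248 mm / 4240 m = 248 / 4240000 = 1:17097

1:17097


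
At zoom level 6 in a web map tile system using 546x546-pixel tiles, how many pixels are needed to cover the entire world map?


tiles per axis = 2^6 = 64
total tiles = 64^2 = 4096
pixels per axis = 64 * 546 = 34944
total pixels = 34944^2 = 1221083136

1221083136 pixels


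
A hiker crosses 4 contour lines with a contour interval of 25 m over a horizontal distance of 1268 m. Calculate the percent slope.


elevation change = 4 * 25 = 100 m
slope = 100 / 1268 * 100 = 7.9%

7.9%


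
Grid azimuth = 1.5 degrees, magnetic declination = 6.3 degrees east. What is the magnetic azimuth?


magnetic azimuth = grid azimuth - declination (east +ve)
mag_az = 1.5 - 6.3 = 355.2 degrees

355.2 degrees


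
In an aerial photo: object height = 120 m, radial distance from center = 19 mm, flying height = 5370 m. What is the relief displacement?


d = h * r / H = 120 * 19 / 5370 = 0.42 mm

0.42 mm


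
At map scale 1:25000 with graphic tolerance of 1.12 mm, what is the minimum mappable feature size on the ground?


ground = 1.12 mm * 25000 / 1000 = 28.0 m

28.0 m


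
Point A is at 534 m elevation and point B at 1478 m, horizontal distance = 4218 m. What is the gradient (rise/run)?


gradient = (1478 - 534) / 4218 = 944 / 4218 = 0.2238

0.2238


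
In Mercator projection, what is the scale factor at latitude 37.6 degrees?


SF = 1 / cos(37.6) = 1 / 0.79229 = 1.262

1.262


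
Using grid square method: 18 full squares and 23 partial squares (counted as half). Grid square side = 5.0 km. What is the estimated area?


effective squares = 18 + 23 * 0.5 = 29.5
area = 29.5 * 25.0 = 737.5 km^2

737.5 km^2


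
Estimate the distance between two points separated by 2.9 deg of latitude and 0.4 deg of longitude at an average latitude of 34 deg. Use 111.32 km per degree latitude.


dlat_km = 2.9 * 111.32 = 322.828
dlon_km = 0.4 * 111.32 * cos(34) ≈ 36.915
dist = sqrt(322.828^2 + 36.915^2) ≈ 324.9 km

324.9 km


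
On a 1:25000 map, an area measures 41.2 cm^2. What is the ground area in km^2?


ground_area = 41.2 * (25000/100)^2 = 2575000.0 m^2 = 2.575 km^2

2.575 km^2


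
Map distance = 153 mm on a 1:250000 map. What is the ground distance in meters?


ground = 153 mm * 250000 / 1000 = 38250.0 m

38250.0 m


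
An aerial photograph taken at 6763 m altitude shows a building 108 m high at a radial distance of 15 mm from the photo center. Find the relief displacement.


d = h * r / H = 108 * 15 / 6763 = 0.24 mm

0.24 mm


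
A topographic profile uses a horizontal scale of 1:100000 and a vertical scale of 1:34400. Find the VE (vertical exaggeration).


VE = horizontal_scale / vertical_scale = 100000 / 34400 ≈ 2.9

2.9x


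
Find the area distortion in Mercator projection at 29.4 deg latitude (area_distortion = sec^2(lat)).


area_distortion = 1/cos^2(29.4) = 1.317

1.317


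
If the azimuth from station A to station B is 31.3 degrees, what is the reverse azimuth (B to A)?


back azimuth = (31.3 + 180) mod 360 = 211.3 degrees

211.3 degrees


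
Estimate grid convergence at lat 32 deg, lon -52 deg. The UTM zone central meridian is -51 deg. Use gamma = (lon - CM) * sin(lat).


gamma = (-52 - -51) * sin(32) = -1 * 0.529919 = -0.53 degrees

-0.53 degrees


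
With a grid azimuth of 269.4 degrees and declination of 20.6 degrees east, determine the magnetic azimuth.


magnetic azimuth = grid azimuth - declination (east +ve)
mag_az = 269.4 - 20.6 = 248.8 degrees

248.8 degrees


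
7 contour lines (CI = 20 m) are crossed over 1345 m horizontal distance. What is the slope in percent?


elevation change = 7 * 20 = 140 m
slope = 140 / 1345 * 100 = 10.4%

10.4%


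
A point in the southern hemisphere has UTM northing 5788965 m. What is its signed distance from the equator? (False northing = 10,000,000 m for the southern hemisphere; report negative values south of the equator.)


For southern: actual = 5788965 - 10000000 = -4211035 m

-4211035 m
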